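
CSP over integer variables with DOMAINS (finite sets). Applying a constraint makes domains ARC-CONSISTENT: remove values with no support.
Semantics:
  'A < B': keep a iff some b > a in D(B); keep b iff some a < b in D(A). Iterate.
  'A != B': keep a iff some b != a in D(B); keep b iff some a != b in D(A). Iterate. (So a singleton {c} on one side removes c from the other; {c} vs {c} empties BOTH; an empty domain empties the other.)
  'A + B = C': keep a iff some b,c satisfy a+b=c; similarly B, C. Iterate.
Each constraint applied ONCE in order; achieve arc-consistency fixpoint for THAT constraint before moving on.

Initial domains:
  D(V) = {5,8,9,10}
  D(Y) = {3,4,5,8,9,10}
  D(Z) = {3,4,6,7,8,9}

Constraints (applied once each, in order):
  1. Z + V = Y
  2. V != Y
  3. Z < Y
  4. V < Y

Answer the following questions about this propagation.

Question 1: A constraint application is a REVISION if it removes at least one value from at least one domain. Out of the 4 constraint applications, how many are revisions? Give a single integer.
Answer: 1

Derivation:
Constraint 1 (Z + V = Y) on D(Z)={3,4,6,7,8,9} D(V)={5,8,9,10} D(Y)={3,4,5,8,9,10}: Z {3,4,6,7,8,9}->{3,4}; V {5,8,9,10}->{5}; Y {3,4,5,8,9,10}->{8,9} => REVISION
Constraint 2 (V != Y) on D(V)={5} D(Y)={8,9}: no change => not a revision
Constraint 3 (Z < Y) on D(Z)={3,4} D(Y)={8,9}: no change => not a revision
Constraint 4 (V < Y) on D(V)={5} D(Y)={8,9}: no change => not a revision
Total revisions = 1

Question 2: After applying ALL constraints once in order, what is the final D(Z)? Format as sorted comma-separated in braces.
Answer: {3,4}

Derivation:
Constraint 1 (Z + V = Y) on D(Z)={3,4,6,7,8,9} D(V)={5,8,9,10} D(Y)={3,4,5,8,9,10}: Z {3,4,6,7,8,9}->{3,4}; V {5,8,9,10}->{5}; Y {3,4,5,8,9,10}->{8,9}
Constraint 2 (V != Y) on D(V)={5} D(Y)={8,9}: no change
Constraint 3 (Z < Y) on D(Z)={3,4} D(Y)={8,9}: no change
Constraint 4 (V < Y) on D(V)={5} D(Y)={8,9}: no change
So after all 4 constraints: D(Z) = {3,4}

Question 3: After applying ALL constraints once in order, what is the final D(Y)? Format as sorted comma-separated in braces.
Constraint 1 (Z + V = Y) on D(Z)={3,4,6,7,8,9} D(V)={5,8,9,10} D(Y)={3,4,5,8,9,10}: Z {3,4,6,7,8,9}->{3,4}; V {5,8,9,10}->{5}; Y {3,4,5,8,9,10}->{8,9}
Constraint 2 (V != Y) on D(V)={5} D(Y)={8,9}: no change
Constraint 3 (Z < Y) on D(Z)={3,4} D(Y)={8,9}: no change
Constraint 4 (V < Y) on D(V)={5} D(Y)={8,9}: no change
So after all 4 constraints: D(Y) = {8,9}

Answer: {8,9}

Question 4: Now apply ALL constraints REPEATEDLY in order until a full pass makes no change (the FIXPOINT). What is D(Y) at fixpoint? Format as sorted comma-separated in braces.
pass 0 (initial): D(Y)={3,4,5,8,9,10}
pass 1: V {5,8,9,10}->{5}; Y {3,4,5,8,9,10}->{8,9}; Z {3,4,6,7,8,9}->{3,4}
pass 2: no change
Fixpoint after 2 passes: D(Y) = {8,9}

Answer: {8,9}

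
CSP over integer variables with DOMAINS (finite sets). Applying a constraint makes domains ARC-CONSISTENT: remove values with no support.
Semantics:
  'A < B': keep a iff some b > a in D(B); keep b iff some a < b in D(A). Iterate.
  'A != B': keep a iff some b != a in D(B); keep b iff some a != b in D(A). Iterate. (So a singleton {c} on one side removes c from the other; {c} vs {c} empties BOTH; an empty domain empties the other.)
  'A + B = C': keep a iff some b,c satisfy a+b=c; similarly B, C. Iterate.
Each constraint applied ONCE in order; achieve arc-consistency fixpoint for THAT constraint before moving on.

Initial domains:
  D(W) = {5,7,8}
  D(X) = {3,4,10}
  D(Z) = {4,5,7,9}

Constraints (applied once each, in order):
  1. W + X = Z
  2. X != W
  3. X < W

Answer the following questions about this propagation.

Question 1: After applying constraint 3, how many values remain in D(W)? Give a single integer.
Answer: 1

Derivation:
Constraint 1 (W + X = Z) on D(W)={5,7,8} D(X)={3,4,10} D(Z)={4,5,7,9}: W {5,7,8}->{5}; X {3,4,10}->{4}; Z {4,5,7,9}->{9}
Constraint 2 (X != W) on D(X)={4} D(W)={5}: no change
Constraint 3 (X < W) on D(X)={4} D(W)={5}: no change
So after constraint 3: D(W)={5}, size = 1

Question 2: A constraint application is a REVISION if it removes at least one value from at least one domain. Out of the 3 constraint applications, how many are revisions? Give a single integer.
Answer: 1

Derivation:
Constraint 1 (W + X = Z) on D(W)={5,7,8} D(X)={3,4,10} D(Z)={4,5,7,9}: W {5,7,8}->{5}; X {3,4,10}->{4}; Z {4,5,7,9}->{9} => REVISION
Constraint 2 (X != W) on D(X)={4} D(W)={5}: no change => not a revision
Constraint 3 (X < W) on D(X)={4} D(W)={5}: no change => not a revision
Total revisions = 1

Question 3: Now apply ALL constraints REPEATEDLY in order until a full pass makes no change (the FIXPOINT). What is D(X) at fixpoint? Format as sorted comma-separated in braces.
pass 0 (initial): D(X)={3,4,10}
pass 1: W {5,7,8}->{5}; X {3,4,10}->{4}; Z {4,5,7,9}->{9}
pass 2: no change
Fixpoint after 2 passes: D(X) = {4}

Answer: {4}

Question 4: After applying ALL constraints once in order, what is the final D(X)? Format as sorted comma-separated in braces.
Constraint 1 (W + X = Z) on D(W)={5,7,8} D(X)={3,4,10} D(Z)={4,5,7,9}: W {5,7,8}->{5}; X {3,4,10}->{4}; Z {4,5,7,9}->{9}
Constraint 2 (X != W) on D(X)={4} D(W)={5}: no change
Constraint 3 (X < W) on D(X)={4} D(W)={5}: no change
So after all 3 constraints: D(X) = {4}

Answer: {4}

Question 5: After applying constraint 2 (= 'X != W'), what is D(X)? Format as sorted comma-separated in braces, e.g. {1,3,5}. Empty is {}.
Constraint 1 (W + X = Z) on D(W)={5,7,8} D(X)={3,4,10} D(Z)={4,5,7,9}: W {5,7,8}->{5}; X {3,4,10}->{4}; Z {4,5,7,9}->{9}
Constraint 2 (X != W) on D(X)={4} D(W)={5}: no change
So after constraint 2: D(X) = {4}

Answer: {4}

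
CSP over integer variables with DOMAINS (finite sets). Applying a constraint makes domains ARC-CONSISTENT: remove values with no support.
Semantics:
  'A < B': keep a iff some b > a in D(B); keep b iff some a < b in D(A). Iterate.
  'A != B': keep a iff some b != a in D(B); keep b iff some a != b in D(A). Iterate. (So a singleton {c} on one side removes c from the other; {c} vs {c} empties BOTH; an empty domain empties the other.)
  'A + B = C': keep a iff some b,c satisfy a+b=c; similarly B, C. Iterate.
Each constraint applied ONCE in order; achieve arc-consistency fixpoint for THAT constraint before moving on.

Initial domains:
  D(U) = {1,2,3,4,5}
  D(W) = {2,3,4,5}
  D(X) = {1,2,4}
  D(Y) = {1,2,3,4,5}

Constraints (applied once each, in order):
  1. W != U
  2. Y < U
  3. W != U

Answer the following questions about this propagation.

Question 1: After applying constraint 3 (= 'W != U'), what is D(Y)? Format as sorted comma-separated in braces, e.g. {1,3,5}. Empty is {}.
Answer: {1,2,3,4}

Derivation:
Constraint 1 (W != U) on D(W)={2,3,4,5} D(U)={1,2,3,4,5}: no change
Constraint 2 (Y < U) on D(Y)={1,2,3,4,5} D(U)={1,2,3,4,5}: Y {1,2,3,4,5}->{1,2,3,4}; U {1,2,3,4,5}->{2,3,4,5}
Constraint 3 (W != U) on D(W)={2,3,4,5} D(U)={2,3,4,5}: no change
So after constraint 3: D(Y) = {1,2,3,4}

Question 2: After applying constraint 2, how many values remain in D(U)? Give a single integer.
Answer: 4

Derivation:
Constraint 1 (W != U) on D(W)={2,3,4,5} D(U)={1,2,3,4,5}: no change
Constraint 2 (Y < U) on D(Y)={1,2,3,4,5} D(U)={1,2,3,4,5}: Y {1,2,3,4,5}->{1,2,3,4}; U {1,2,3,4,5}->{2,3,4,5}
So after constraint 2: D(U)={2,3,4,5}, size = 4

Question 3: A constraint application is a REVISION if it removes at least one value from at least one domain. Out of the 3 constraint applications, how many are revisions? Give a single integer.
Constraint 1 (W != U) on D(W)={2,3,4,5} D(U)={1,2,3,4,5}: no change => not a revision
Constraint 2 (Y < U) on D(Y)={1,2,3,4,5} D(U)={1,2,3,4,5}: Y {1,2,3,4,5}->{1,2,3,4}; U {1,2,3,4,5}->{2,3,4,5} => REVISION
Constraint 3 (W != U) on D(W)={2,3,4,5} D(U)={2,3,4,5}: no change => not a revision
Total revisions = 1

Answer: 1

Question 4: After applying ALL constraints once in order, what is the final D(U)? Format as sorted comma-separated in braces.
Answer: {2,3,4,5}

Derivation:
Constraint 1 (W != U) on D(W)={2,3,4,5} D(U)={1,2,3,4,5}: no change
Constraint 2 (Y < U) on D(Y)={1,2,3,4,5} D(U)={1,2,3,4,5}: Y {1,2,3,4,5}->{1,2,3,4}; U {1,2,3,4,5}->{2,3,4,5}
Constraint 3 (W != U) on D(W)={2,3,4,5} D(U)={2,3,4,5}: no change
So after all 3 constraints: D(U) = {2,3,4,5}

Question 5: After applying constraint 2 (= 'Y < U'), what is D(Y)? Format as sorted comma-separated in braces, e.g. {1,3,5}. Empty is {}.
Answer: {1,2,3,4}

Derivation:
Constraint 1 (W != U) on D(W)={2,3,4,5} D(U)={1,2,3,4,5}: no change
Constraint 2 (Y < U) on D(Y)={1,2,3,4,5} D(U)={1,2,3,4,5}: Y {1,2,3,4,5}->{1,2,3,4}; U {1,2,3,4,5}->{2,3,4,5}
So after constraint 2: D(Y) = {1,2,3,4}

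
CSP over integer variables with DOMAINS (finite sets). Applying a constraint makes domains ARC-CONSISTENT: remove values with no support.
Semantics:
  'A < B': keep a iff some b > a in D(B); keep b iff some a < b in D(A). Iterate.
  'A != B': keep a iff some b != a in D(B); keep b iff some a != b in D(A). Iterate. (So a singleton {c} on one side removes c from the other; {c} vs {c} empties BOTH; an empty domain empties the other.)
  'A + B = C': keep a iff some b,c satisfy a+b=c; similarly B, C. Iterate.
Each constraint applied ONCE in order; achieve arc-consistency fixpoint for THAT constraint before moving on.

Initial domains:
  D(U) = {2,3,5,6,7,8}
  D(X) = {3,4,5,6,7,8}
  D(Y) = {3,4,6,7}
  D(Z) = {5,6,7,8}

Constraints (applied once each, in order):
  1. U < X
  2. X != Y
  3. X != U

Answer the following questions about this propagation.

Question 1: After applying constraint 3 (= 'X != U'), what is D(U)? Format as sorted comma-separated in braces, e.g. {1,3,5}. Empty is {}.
Constraint 1 (U < X) on D(U)={2,3,5,6,7,8} D(X)={3,4,5,6,7,8}: U {2,3,5,6,7,8}->{2,3,5,6,7}
Constraint 2 (X != Y) on D(X)={3,4,5,6,7,8} D(Y)={3,4,6,7}: no change
Constraint 3 (X != U) on D(X)={3,4,5,6,7,8} D(U)={2,3,5,6,7}: no change
So after constraint 3: D(U) = {2,3,5,6,7}

Answer: {2,3,5,6,7}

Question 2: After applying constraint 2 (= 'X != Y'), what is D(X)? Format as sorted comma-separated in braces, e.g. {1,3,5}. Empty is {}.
Answer: {3,4,5,6,7,8}

Derivation:
Constraint 1 (U < X) on D(U)={2,3,5,6,7,8} D(X)={3,4,5,6,7,8}: U {2,3,5,6,7,8}->{2,3,5,6,7}
Constraint 2 (X != Y) on D(X)={3,4,5,6,7,8} D(Y)={3,4,6,7}: no change
So after constraint 2: D(X) = {3,4,5,6,7,8}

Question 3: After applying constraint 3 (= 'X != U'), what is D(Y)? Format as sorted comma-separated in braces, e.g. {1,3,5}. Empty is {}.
Constraint 1 (U < X) on D(U)={2,3,5,6,7,8} D(X)={3,4,5,6,7,8}: U {2,3,5,6,7,8}->{2,3,5,6,7}
Constraint 2 (X != Y) on D(X)={3,4,5,6,7,8} D(Y)={3,4,6,7}: no change
Constraint 3 (X != U) on D(X)={3,4,5,6,7,8} D(U)={2,3,5,6,7}: no change
So after constraint 3: D(Y) = {3,4,6,7}

Answer: {3,4,6,7}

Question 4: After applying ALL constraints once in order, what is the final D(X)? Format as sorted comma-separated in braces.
Constraint 1 (U < X) on D(U)={2,3,5,6,7,8} D(X)={3,4,5,6,7,8}: U {2,3,5,6,7,8}->{2,3,5,6,7}
Constraint 2 (X != Y) on D(X)={3,4,5,6,7,8} D(Y)={3,4,6,7}: no change
Constraint 3 (X != U) on D(X)={3,4,5,6,7,8} D(U)={2,3,5,6,7}: no change
So after all 3 constraints: D(X) = {3,4,5,6,7,8}

Answer: {3,4,5,6,7,8}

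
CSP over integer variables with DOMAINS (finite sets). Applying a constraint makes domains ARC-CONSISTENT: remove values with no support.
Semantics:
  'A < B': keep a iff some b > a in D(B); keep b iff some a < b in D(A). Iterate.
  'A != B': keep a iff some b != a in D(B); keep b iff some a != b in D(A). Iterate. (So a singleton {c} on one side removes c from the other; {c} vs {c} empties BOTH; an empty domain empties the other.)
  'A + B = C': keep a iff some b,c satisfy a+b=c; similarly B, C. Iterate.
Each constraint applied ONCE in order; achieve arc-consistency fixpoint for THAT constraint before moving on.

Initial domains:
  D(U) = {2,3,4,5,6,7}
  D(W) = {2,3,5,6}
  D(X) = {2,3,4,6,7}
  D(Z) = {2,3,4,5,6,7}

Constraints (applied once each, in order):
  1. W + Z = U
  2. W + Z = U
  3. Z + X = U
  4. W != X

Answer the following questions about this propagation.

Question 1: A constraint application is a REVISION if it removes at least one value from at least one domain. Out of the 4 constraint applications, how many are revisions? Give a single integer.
Constraint 1 (W + Z = U) on D(W)={2,3,5,6} D(Z)={2,3,4,5,6,7} D(U)={2,3,4,5,6,7}: W {2,3,5,6}->{2,3,5}; Z {2,3,4,5,6,7}->{2,3,4,5}; U {2,3,4,5,6,7}->{4,5,6,7} => REVISION
Constraint 2 (W + Z = U) on D(W)={2,3,5} D(Z)={2,3,4,5} D(U)={4,5,6,7}: no change => not a revision
Constraint 3 (Z + X = U) on D(Z)={2,3,4,5} D(X)={2,3,4,6,7} D(U)={4,5,6,7}: X {2,3,4,6,7}->{2,3,4} => REVISION
Constraint 4 (W != X) on D(W)={2,3,5} D(X)={2,3,4}: no change => not a revision
Total revisions = 2

Answer: 2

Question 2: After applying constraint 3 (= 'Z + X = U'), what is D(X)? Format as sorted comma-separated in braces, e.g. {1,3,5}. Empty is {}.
Answer: {2,3,4}

Derivation:
Constraint 1 (W + Z = U) on D(W)={2,3,5,6} D(Z)={2,3,4,5,6,7} D(U)={2,3,4,5,6,7}: W {2,3,5,6}->{2,3,5}; Z {2,3,4,5,6,7}->{2,3,4,5}; U {2,3,4,5,6,7}->{4,5,6,7}
Constraint 2 (W + Z = U) on D(W)={2,3,5} D(Z)={2,3,4,5} D(U)={4,5,6,7}: no change
Constraint 3 (Z + X = U) on D(Z)={2,3,4,5} D(X)={2,3,4,6,7} D(U)={4,5,6,7}: X {2,3,4,6,7}->{2,3,4}
So after constraint 3: D(X) = {2,3,4}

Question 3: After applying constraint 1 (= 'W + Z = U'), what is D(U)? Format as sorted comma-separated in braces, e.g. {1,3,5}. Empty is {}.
Answer: {4,5,6,7}

Derivation:
Constraint 1 (W + Z = U) on D(W)={2,3,5,6} D(Z)={2,3,4,5,6,7} D(U)={2,3,4,5,6,7}: W {2,3,5,6}->{2,3,5}; Z {2,3,4,5,6,7}->{2,3,4,5}; U {2,3,4,5,6,7}->{4,5,6,7}
So after constraint 1: D(U) = {4,5,6,7}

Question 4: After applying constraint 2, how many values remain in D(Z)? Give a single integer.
Constraint 1 (W + Z = U) on D(W)={2,3,5,6} D(Z)={2,3,4,5,6,7} D(U)={2,3,4,5,6,7}: W {2,3,5,6}->{2,3,5}; Z {2,3,4,5,6,7}->{2,3,4,5}; U {2,3,4,5,6,7}->{4,5,6,7}
Constraint 2 (W + Z = U) on D(W)={2,3,5} D(Z)={2,3,4,5} D(U)={4,5,6,7}: no change
So after constraint 2: D(Z)={2,3,4,5}, size = 4

Answer: 4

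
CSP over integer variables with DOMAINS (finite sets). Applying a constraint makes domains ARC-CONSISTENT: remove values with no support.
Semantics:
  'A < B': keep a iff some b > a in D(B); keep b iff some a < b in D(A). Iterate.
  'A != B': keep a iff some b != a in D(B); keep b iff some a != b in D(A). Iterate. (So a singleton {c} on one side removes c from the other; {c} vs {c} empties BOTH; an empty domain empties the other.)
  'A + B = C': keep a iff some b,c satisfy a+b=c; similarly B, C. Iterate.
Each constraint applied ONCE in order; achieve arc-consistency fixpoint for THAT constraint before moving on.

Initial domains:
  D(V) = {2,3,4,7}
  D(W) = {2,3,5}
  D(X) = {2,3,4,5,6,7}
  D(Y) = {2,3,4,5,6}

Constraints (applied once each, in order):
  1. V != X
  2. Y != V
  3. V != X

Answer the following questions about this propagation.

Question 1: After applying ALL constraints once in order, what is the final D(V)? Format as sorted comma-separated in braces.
Answer: {2,3,4,7}

Derivation:
Constraint 1 (V != X) on D(V)={2,3,4,7} D(X)={2,3,4,5,6,7}: no change
Constraint 2 (Y != V) on D(Y)={2,3,4,5,6} D(V)={2,3,4,7}: no change
Constraint 3 (V != X) on D(V)={2,3,4,7} D(X)={2,3,4,5,6,7}: no change
So after all 3 constraints: D(V) = {2,3,4,7}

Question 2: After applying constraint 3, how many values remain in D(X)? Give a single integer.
Answer: 6

Derivation:
Constraint 1 (V != X) on D(V)={2,3,4,7} D(X)={2,3,4,5,6,7}: no change
Constraint 2 (Y != V) on D(Y)={2,3,4,5,6} D(V)={2,3,4,7}: no change
Constraint 3 (V != X) on D(V)={2,3,4,7} D(X)={2,3,4,5,6,7}: no change
So after constraint 3: D(X)={2,3,4,5,6,7}, size = 6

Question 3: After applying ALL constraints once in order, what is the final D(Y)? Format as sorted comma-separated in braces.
Constraint 1 (V != X) on D(V)={2,3,4,7} D(X)={2,3,4,5,6,7}: no change
Constraint 2 (Y != V) on D(Y)={2,3,4,5,6} D(V)={2,3,4,7}: no change
Constraint 3 (V != X) on D(V)={2,3,4,7} D(X)={2,3,4,5,6,7}: no change
So after all 3 constraints: D(Y) = {2,3,4,5,6}

Answer: {2,3,4,5,6}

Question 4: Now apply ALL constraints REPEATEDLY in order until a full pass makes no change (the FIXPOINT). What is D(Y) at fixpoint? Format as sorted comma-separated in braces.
pass 0 (initial): D(Y)={2,3,4,5,6}
pass 1: no change
Fixpoint after 1 passes: D(Y) = {2,3,4,5,6}

Answer: {2,3,4,5,6}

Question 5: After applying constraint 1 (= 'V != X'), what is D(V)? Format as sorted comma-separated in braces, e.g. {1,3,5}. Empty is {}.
Answer: {2,3,4,7}

Derivation:
Constraint 1 (V != X) on D(V)={2,3,4,7} D(X)={2,3,4,5,6,7}: no change
So after constraint 1: D(V) = {2,3,4,7}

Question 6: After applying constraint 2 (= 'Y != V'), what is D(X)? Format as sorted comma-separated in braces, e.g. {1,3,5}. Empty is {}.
Constraint 1 (V != X) on D(V)={2,3,4,7} D(X)={2,3,4,5,6,7}: no change
Constraint 2 (Y != V) on D(Y)={2,3,4,5,6} D(V)={2,3,4,7}: no change
So after constraint 2: D(X) = {2,3,4,5,6,7}

Answer: {2,3,4,5,6,7}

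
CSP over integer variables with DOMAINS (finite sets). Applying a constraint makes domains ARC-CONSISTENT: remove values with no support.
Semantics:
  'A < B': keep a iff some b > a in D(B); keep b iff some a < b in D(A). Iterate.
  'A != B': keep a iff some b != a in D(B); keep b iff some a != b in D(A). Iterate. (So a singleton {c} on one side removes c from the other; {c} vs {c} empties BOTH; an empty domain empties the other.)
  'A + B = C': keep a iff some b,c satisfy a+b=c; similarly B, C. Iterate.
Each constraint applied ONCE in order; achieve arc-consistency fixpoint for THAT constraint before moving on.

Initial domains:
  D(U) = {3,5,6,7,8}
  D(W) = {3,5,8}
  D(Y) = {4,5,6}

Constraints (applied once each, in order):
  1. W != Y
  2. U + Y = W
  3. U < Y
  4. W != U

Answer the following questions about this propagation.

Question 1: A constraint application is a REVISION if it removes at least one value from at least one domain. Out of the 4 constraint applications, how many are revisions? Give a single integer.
Answer: 1

Derivation:
Constraint 1 (W != Y) on D(W)={3,5,8} D(Y)={4,5,6}: no change => not a revision
Constraint 2 (U + Y = W) on D(U)={3,5,6,7,8} D(Y)={4,5,6} D(W)={3,5,8}: U {3,5,6,7,8}->{3}; Y {4,5,6}->{5}; W {3,5,8}->{8} => REVISION
Constraint 3 (U < Y) on D(U)={3} D(Y)={5}: no change => not a revision
Constraint 4 (W != U) on D(W)={8} D(U)={3}: no change => not a revision
Total revisions = 1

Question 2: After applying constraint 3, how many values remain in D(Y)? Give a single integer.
Answer: 1

Derivation:
Constraint 1 (W != Y) on D(W)={3,5,8} D(Y)={4,5,6}: no change
Constraint 2 (U + Y = W) on D(U)={3,5,6,7,8} D(Y)={4,5,6} D(W)={3,5,8}: U {3,5,6,7,8}->{3}; Y {4,5,6}->{5}; W {3,5,8}->{8}
Constraint 3 (U < Y) on D(U)={3} D(Y)={5}: no change
So after constraint 3: D(Y)={5}, size = 1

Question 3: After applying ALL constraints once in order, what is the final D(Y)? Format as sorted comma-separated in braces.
Constraint 1 (W != Y) on D(W)={3,5,8} D(Y)={4,5,6}: no change
Constraint 2 (U + Y = W) on D(U)={3,5,6,7,8} D(Y)={4,5,6} D(W)={3,5,8}: U {3,5,6,7,8}->{3}; Y {4,5,6}->{5}; W {3,5,8}->{8}
Constraint 3 (U < Y) on D(U)={3} D(Y)={5}: no change
Constraint 4 (W != U) on D(W)={8} D(U)={3}: no change
So after all 4 constraints: D(Y) = {5}

Answer: {5}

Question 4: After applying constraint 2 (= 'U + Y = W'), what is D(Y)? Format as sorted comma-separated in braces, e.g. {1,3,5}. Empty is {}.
Constraint 1 (W != Y) on D(W)={3,5,8} D(Y)={4,5,6}: no change
Constraint 2 (U + Y = W) on D(U)={3,5,6,7,8} D(Y)={4,5,6} D(W)={3,5,8}: U {3,5,6,7,8}->{3}; Y {4,5,6}->{5}; W {3,5,8}->{8}
So after constraint 2: D(Y) = {5}

Answer: {5}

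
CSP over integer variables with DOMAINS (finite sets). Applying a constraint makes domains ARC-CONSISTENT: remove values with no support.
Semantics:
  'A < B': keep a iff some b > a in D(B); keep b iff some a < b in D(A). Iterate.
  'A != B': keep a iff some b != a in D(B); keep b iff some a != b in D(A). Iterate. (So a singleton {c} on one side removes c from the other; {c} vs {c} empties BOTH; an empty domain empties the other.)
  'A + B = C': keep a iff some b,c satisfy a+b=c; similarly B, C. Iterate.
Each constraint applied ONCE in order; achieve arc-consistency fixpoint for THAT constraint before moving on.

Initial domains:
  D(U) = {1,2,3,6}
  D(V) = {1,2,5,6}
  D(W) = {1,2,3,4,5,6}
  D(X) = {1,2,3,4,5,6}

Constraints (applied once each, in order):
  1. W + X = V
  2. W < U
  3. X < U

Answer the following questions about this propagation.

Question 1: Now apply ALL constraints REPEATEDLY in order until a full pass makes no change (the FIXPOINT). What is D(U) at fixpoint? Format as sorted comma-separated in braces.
Answer: {2,3,6}

Derivation:
pass 0 (initial): D(U)={1,2,3,6}
pass 1: U {1,2,3,6}->{2,3,6}; V {1,2,5,6}->{2,5,6}; W {1,2,3,4,5,6}->{1,2,3,4,5}; X {1,2,3,4,5,6}->{1,2,3,4,5}
pass 2: no change
Fixpoint after 2 passes: D(U) = {2,3,6}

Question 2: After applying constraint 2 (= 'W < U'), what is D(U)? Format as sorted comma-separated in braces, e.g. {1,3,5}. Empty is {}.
Constraint 1 (W + X = V) on D(W)={1,2,3,4,5,6} D(X)={1,2,3,4,5,6} D(V)={1,2,5,6}: W {1,2,3,4,5,6}->{1,2,3,4,5}; X {1,2,3,4,5,6}->{1,2,3,4,5}; V {1,2,5,6}->{2,5,6}
Constraint 2 (W < U) on D(W)={1,2,3,4,5} D(U)={1,2,3,6}: U {1,2,3,6}->{2,3,6}
So after constraint 2: D(U) = {2,3,6}

Answer: {2,3,6}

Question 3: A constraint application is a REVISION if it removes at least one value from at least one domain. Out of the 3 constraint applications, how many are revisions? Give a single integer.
Constraint 1 (W + X = V) on D(W)={1,2,3,4,5,6} D(X)={1,2,3,4,5,6} D(V)={1,2,5,6}: W {1,2,3,4,5,6}->{1,2,3,4,5}; X {1,2,3,4,5,6}->{1,2,3,4,5}; V {1,2,5,6}->{2,5,6} => REVISION
Constraint 2 (W < U) on D(W)={1,2,3,4,5} D(U)={1,2,3,6}: U {1,2,3,6}->{2,3,6} => REVISION
Constraint 3 (X < U) on D(X)={1,2,3,4,5} D(U)={2,3,6}: no change => not a revision
Total revisions = 2

Answer: 2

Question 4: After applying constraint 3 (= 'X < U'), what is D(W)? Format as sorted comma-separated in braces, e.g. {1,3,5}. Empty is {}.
Constraint 1 (W + X = V) on D(W)={1,2,3,4,5,6} D(X)={1,2,3,4,5,6} D(V)={1,2,5,6}: W {1,2,3,4,5,6}->{1,2,3,4,5}; X {1,2,3,4,5,6}->{1,2,3,4,5}; V {1,2,5,6}->{2,5,6}
Constraint 2 (W < U) on D(W)={1,2,3,4,5} D(U)={1,2,3,6}: U {1,2,3,6}->{2,3,6}
Constraint 3 (X < U) on D(X)={1,2,3,4,5} D(U)={2,3,6}: no change
So after constraint 3: D(W) = {1,2,3,4,5}

Answer: {1,2,3,4,5}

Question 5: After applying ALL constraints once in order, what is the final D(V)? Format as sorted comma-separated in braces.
Constraint 1 (W + X = V) on D(W)={1,2,3,4,5,6} D(X)={1,2,3,4,5,6} D(V)={1,2,5,6}: W {1,2,3,4,5,6}->{1,2,3,4,5}; X {1,2,3,4,5,6}->{1,2,3,4,5}; V {1,2,5,6}->{2,5,6}
Constraint 2 (W < U) on D(W)={1,2,3,4,5} D(U)={1,2,3,6}: U {1,2,3,6}->{2,3,6}
Constraint 3 (X < U) on D(X)={1,2,3,4,5} D(U)={2,3,6}: no change
So after all 3 constraints: D(V) = {2,5,6}

Answer: {2,5,6}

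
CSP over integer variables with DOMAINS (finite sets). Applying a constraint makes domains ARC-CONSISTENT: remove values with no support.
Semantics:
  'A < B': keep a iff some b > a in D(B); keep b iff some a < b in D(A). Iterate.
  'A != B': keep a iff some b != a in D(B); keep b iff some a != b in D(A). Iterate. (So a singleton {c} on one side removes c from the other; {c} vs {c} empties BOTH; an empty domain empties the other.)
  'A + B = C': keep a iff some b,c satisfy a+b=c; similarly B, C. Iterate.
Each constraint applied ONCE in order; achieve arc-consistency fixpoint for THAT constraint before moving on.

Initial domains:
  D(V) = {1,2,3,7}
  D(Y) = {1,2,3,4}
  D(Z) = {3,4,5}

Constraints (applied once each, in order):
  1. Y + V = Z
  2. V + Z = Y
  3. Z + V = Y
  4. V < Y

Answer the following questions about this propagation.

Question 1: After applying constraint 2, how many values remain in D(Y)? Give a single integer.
Answer: 1

Derivation:
Constraint 1 (Y + V = Z) on D(Y)={1,2,3,4} D(V)={1,2,3,7} D(Z)={3,4,5}: V {1,2,3,7}->{1,2,3}
Constraint 2 (V + Z = Y) on D(V)={1,2,3} D(Z)={3,4,5} D(Y)={1,2,3,4}: V {1,2,3}->{1}; Z {3,4,5}->{3}; Y {1,2,3,4}->{4}
So after constraint 2: D(Y)={4}, size = 1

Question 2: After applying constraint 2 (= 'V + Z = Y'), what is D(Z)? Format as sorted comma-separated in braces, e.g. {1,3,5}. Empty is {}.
Answer: {3}

Derivation:
Constraint 1 (Y + V = Z) on D(Y)={1,2,3,4} D(V)={1,2,3,7} D(Z)={3,4,5}: V {1,2,3,7}->{1,2,3}
Constraint 2 (V + Z = Y) on D(V)={1,2,3} D(Z)={3,4,5} D(Y)={1,2,3,4}: V {1,2,3}->{1}; Z {3,4,5}->{3}; Y {1,2,3,4}->{4}
So after constraint 2: D(Z) = {3}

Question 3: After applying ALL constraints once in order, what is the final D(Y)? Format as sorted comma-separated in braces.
Answer: {4}

Derivation:
Constraint 1 (Y + V = Z) on D(Y)={1,2,3,4} D(V)={1,2,3,7} D(Z)={3,4,5}: V {1,2,3,7}->{1,2,3}
Constraint 2 (V + Z = Y) on D(V)={1,2,3} D(Z)={3,4,5} D(Y)={1,2,3,4}: V {1,2,3}->{1}; Z {3,4,5}->{3}; Y {1,2,3,4}->{4}
Constraint 3 (Z + V = Y) on D(Z)={3} D(V)={1} D(Y)={4}: no change
Constraint 4 (V < Y) on D(V)={1} D(Y)={4}: no change
So after all 4 constraints: D(Y) = {4}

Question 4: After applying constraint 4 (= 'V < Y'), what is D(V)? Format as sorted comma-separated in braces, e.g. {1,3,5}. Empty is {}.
Answer: {1}

Derivation:
Constraint 1 (Y + V = Z) on D(Y)={1,2,3,4} D(V)={1,2,3,7} D(Z)={3,4,5}: V {1,2,3,7}->{1,2,3}
Constraint 2 (V + Z = Y) on D(V)={1,2,3} D(Z)={3,4,5} D(Y)={1,2,3,4}: V {1,2,3}->{1}; Z {3,4,5}->{3}; Y {1,2,3,4}->{4}
Constraint 3 (Z + V = Y) on D(Z)={3} D(V)={1} D(Y)={4}: no change
Constraint 4 (V < Y) on D(V)={1} D(Y)={4}: no change
So after constraint 4: D(V) = {1}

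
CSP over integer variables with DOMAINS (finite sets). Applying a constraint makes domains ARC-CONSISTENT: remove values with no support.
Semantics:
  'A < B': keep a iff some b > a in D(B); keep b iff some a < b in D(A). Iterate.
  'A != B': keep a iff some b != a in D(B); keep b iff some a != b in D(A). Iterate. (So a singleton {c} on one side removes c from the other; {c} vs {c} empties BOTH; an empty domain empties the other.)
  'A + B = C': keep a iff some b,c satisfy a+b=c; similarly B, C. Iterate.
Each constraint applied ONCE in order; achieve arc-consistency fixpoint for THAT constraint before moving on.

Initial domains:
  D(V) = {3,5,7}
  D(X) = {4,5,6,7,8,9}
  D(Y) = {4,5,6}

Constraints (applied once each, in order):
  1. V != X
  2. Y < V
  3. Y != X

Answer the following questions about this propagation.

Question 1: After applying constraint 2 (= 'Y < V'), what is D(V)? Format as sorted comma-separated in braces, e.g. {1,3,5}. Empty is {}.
Answer: {5,7}

Derivation:
Constraint 1 (V != X) on D(V)={3,5,7} D(X)={4,5,6,7,8,9}: no change
Constraint 2 (Y < V) on D(Y)={4,5,6} D(V)={3,5,7}: V {3,5,7}->{5,7}
So after constraint 2: D(V) = {5,7}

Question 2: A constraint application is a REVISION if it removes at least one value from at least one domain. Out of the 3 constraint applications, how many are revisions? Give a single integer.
Answer: 1

Derivation:
Constraint 1 (V != X) on D(V)={3,5,7} D(X)={4,5,6,7,8,9}: no change => not a revision
Constraint 2 (Y < V) on D(Y)={4,5,6} D(V)={3,5,7}: V {3,5,7}->{5,7} => REVISION
Constraint 3 (Y != X) on D(Y)={4,5,6} D(X)={4,5,6,7,8,9}: no change => not a revision
Total revisions = 1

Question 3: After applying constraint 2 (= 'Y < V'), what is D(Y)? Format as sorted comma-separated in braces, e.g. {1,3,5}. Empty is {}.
Answer: {4,5,6}

Derivation:
Constraint 1 (V != X) on D(V)={3,5,7} D(X)={4,5,6,7,8,9}: no change
Constraint 2 (Y < V) on D(Y)={4,5,6} D(V)={3,5,7}: V {3,5,7}->{5,7}
So after constraint 2: D(Y) = {4,5,6}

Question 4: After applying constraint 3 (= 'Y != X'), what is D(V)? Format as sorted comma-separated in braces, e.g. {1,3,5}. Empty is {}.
Answer: {5,7}

Derivation:
Constraint 1 (V != X) on D(V)={3,5,7} D(X)={4,5,6,7,8,9}: no change
Constraint 2 (Y < V) on D(Y)={4,5,6} D(V)={3,5,7}: V {3,5,7}->{5,7}
Constraint 3 (Y != X) on D(Y)={4,5,6} D(X)={4,5,6,7,8,9}: no change
So after constraint 3: D(V) = {5,7}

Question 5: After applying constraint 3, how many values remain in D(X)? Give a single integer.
Constraint 1 (V != X) on D(V)={3,5,7} D(X)={4,5,6,7,8,9}: no change
Constraint 2 (Y < V) on D(Y)={4,5,6} D(V)={3,5,7}: V {3,5,7}->{5,7}
Constraint 3 (Y != X) on D(Y)={4,5,6} D(X)={4,5,6,7,8,9}: no change
So after constraint 3: D(X)={4,5,6,7,8,9}, size = 6

Answer: 6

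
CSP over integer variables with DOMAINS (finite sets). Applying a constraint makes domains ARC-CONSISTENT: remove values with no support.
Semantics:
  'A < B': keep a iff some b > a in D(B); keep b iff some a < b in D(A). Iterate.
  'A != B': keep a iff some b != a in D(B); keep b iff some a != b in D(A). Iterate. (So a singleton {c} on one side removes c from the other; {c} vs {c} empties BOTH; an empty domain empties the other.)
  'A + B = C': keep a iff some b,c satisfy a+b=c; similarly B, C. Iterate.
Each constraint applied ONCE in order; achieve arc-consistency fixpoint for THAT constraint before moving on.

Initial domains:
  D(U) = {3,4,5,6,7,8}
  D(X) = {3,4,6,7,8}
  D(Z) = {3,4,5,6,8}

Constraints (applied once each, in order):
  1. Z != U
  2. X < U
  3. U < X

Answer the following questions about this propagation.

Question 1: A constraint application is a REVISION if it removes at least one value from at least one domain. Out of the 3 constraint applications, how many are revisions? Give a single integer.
Constraint 1 (Z != U) on D(Z)={3,4,5,6,8} D(U)={3,4,5,6,7,8}: no change => not a revision
Constraint 2 (X < U) on D(X)={3,4,6,7,8} D(U)={3,4,5,6,7,8}: X {3,4,6,7,8}->{3,4,6,7}; U {3,4,5,6,7,8}->{4,5,6,7,8} => REVISION
Constraint 3 (U < X) on D(U)={4,5,6,7,8} D(X)={3,4,6,7}: U {4,5,6,7,8}->{4,5,6}; X {3,4,6,7}->{6,7} => REVISION
Total revisions = 2

Answer: 2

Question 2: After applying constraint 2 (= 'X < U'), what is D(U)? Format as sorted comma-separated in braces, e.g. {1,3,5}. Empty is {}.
Answer: {4,5,6,7,8}

Derivation:
Constraint 1 (Z != U) on D(Z)={3,4,5,6,8} D(U)={3,4,5,6,7,8}: no change
Constraint 2 (X < U) on D(X)={3,4,6,7,8} D(U)={3,4,5,6,7,8}: X {3,4,6,7,8}->{3,4,6,7}; U {3,4,5,6,7,8}->{4,5,6,7,8}
So after constraint 2: D(U) = {4,5,6,7,8}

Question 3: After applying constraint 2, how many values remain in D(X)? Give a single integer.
Answer: 4

Derivation:
Constraint 1 (Z != U) on D(Z)={3,4,5,6,8} D(U)={3,4,5,6,7,8}: no change
Constraint 2 (X < U) on D(X)={3,4,6,7,8} D(U)={3,4,5,6,7,8}: X {3,4,6,7,8}->{3,4,6,7}; U {3,4,5,6,7,8}->{4,5,6,7,8}
So after constraint 2: D(X)={3,4,6,7}, size = 4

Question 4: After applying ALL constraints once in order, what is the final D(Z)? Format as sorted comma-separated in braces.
Answer: {3,4,5,6,8}

Derivation:
Constraint 1 (Z != U) on D(Z)={3,4,5,6,8} D(U)={3,4,5,6,7,8}: no change
Constraint 2 (X < U) on D(X)={3,4,6,7,8} D(U)={3,4,5,6,7,8}: X {3,4,6,7,8}->{3,4,6,7}; U {3,4,5,6,7,8}->{4,5,6,7,8}
Constraint 3 (U < X) on D(U)={4,5,6,7,8} D(X)={3,4,6,7}: U {4,5,6,7,8}->{4,5,6}; X {3,4,6,7}->{6,7}
So after all 3 constraints: D(Z) = {3,4,5,6,8}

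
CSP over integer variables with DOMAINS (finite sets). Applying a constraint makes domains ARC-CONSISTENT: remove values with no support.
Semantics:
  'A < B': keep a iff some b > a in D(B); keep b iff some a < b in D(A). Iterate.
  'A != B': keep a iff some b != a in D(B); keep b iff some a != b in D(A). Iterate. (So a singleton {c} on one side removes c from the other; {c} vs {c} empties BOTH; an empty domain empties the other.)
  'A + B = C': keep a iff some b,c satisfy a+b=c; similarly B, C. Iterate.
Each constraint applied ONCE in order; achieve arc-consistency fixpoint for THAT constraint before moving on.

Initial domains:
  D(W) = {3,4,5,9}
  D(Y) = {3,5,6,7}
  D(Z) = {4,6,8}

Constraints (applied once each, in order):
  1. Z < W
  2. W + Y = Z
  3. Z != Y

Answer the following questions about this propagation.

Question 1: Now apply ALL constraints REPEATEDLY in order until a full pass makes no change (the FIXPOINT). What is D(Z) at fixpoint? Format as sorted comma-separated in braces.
Answer: {}

Derivation:
pass 0 (initial): D(Z)={4,6,8}
pass 1: W {3,4,5,9}->{5}; Y {3,5,6,7}->{3}; Z {4,6,8}->{8}
pass 2: W {5}->{}; Y {3}->{}; Z {8}->{}
pass 3: no change
Fixpoint after 3 passes: D(Z) = {}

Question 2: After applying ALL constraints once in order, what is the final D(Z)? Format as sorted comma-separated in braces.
Constraint 1 (Z < W) on D(Z)={4,6,8} D(W)={3,4,5,9}: W {3,4,5,9}->{5,9}
Constraint 2 (W + Y = Z) on D(W)={5,9} D(Y)={3,5,6,7} D(Z)={4,6,8}: W {5,9}->{5}; Y {3,5,6,7}->{3}; Z {4,6,8}->{8}
Constraint 3 (Z != Y) on D(Z)={8} D(Y)={3}: no change
So after all 3 constraints: D(Z) = {8}

Answer: {8}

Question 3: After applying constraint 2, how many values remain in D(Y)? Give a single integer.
Constraint 1 (Z < W) on D(Z)={4,6,8} D(W)={3,4,5,9}: W {3,4,5,9}->{5,9}
Constraint 2 (W + Y = Z) on D(W)={5,9} D(Y)={3,5,6,7} D(Z)={4,6,8}: W {5,9}->{5}; Y {3,5,6,7}->{3}; Z {4,6,8}->{8}
So after constraint 2: D(Y)={3}, size = 1

Answer: 1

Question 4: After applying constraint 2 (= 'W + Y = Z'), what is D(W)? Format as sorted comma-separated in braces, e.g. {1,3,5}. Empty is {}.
Answer: {5}

Derivation:
Constraint 1 (Z < W) on D(Z)={4,6,8} D(W)={3,4,5,9}: W {3,4,5,9}->{5,9}
Constraint 2 (W + Y = Z) on D(W)={5,9} D(Y)={3,5,6,7} D(Z)={4,6,8}: W {5,9}->{5}; Y {3,5,6,7}->{3}; Z {4,6,8}->{8}
So after constraint 2: D(W) = {5}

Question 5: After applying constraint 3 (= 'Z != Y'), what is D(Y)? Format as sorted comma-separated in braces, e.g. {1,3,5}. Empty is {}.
Answer: {3}

Derivation:
Constraint 1 (Z < W) on D(Z)={4,6,8} D(W)={3,4,5,9}: W {3,4,5,9}->{5,9}
Constraint 2 (W + Y = Z) on D(W)={5,9} D(Y)={3,5,6,7} D(Z)={4,6,8}: W {5,9}->{5}; Y {3,5,6,7}->{3}; Z {4,6,8}->{8}
Constraint 3 (Z != Y) on D(Z)={8} D(Y)={3}: no change
So after constraint 3: D(Y) = {3}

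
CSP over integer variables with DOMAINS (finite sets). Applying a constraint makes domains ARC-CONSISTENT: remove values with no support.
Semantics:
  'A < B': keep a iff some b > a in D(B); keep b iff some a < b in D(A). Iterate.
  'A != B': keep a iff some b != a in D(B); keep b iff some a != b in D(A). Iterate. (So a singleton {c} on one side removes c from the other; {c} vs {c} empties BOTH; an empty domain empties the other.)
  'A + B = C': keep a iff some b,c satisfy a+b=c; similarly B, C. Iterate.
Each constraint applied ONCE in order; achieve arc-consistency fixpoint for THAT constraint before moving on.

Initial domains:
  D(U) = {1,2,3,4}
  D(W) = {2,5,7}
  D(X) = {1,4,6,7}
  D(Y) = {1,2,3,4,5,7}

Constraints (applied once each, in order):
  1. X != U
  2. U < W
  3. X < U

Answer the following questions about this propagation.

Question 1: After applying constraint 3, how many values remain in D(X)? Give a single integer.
Constraint 1 (X != U) on D(X)={1,4,6,7} D(U)={1,2,3,4}: no change
Constraint 2 (U < W) on D(U)={1,2,3,4} D(W)={2,5,7}: no change
Constraint 3 (X < U) on D(X)={1,4,6,7} D(U)={1,2,3,4}: X {1,4,6,7}->{1}; U {1,2,3,4}->{2,3,4}
So after constraint 3: D(X)={1}, size = 1

Answer: 1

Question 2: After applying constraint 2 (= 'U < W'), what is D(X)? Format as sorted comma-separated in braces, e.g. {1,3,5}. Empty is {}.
Constraint 1 (X != U) on D(X)={1,4,6,7} D(U)={1,2,3,4}: no change
Constraint 2 (U < W) on D(U)={1,2,3,4} D(W)={2,5,7}: no change
So after constraint 2: D(X) = {1,4,6,7}

Answer: {1,4,6,7}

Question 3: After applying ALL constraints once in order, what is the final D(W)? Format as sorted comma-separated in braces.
Constraint 1 (X != U) on D(X)={1,4,6,7} D(U)={1,2,3,4}: no change
Constraint 2 (U < W) on D(U)={1,2,3,4} D(W)={2,5,7}: no change
Constraint 3 (X < U) on D(X)={1,4,6,7} D(U)={1,2,3,4}: X {1,4,6,7}->{1}; U {1,2,3,4}->{2,3,4}
So after all 3 constraints: D(W) = {2,5,7}

Answer: {2,5,7}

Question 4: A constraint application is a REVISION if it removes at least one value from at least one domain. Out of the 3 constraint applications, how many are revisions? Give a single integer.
Constraint 1 (X != U) on D(X)={1,4,6,7} D(U)={1,2,3,4}: no change => not a revision
Constraint 2 (U < W) on D(U)={1,2,3,4} D(W)={2,5,7}: no change => not a revision
Constraint 3 (X < U) on D(X)={1,4,6,7} D(U)={1,2,3,4}: X {1,4,6,7}->{1}; U {1,2,3,4}->{2,3,4} => REVISION
Total revisions = 1

Answer: 1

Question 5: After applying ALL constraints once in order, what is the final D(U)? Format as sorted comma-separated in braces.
Constraint 1 (X != U) on D(X)={1,4,6,7} D(U)={1,2,3,4}: no change
Constraint 2 (U < W) on D(U)={1,2,3,4} D(W)={2,5,7}: no change
Constraint 3 (X < U) on D(X)={1,4,6,7} D(U)={1,2,3,4}: X {1,4,6,7}->{1}; U {1,2,3,4}->{2,3,4}
So after all 3 constraints: D(U) = {2,3,4}

Answer: {2,3,4}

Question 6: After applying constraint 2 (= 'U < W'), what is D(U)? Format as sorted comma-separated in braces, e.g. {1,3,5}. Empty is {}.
Answer: {1,2,3,4}

Derivation:
Constraint 1 (X != U) on D(X)={1,4,6,7} D(U)={1,2,3,4}: no change
Constraint 2 (U < W) on D(U)={1,2,3,4} D(W)={2,5,7}: no change
So after constraint 2: D(U) = {1,2,3,4}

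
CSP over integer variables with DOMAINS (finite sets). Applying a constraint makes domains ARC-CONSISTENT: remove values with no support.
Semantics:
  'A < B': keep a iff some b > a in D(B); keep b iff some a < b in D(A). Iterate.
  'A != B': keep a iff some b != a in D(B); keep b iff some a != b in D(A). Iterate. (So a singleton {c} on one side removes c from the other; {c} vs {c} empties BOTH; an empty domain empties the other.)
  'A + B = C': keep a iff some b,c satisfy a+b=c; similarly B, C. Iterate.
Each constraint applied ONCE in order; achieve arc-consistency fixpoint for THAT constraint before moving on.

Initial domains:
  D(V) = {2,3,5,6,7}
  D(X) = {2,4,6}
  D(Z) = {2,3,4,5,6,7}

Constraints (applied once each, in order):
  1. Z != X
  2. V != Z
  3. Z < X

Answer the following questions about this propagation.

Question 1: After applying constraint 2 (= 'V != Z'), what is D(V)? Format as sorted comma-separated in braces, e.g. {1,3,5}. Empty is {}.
Constraint 1 (Z != X) on D(Z)={2,3,4,5,6,7} D(X)={2,4,6}: no change
Constraint 2 (V != Z) on D(V)={2,3,5,6,7} D(Z)={2,3,4,5,6,7}: no change
So after constraint 2: D(V) = {2,3,5,6,7}

Answer: {2,3,5,6,7}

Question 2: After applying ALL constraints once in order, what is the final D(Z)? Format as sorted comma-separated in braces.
Constraint 1 (Z != X) on D(Z)={2,3,4,5,6,7} D(X)={2,4,6}: no change
Constraint 2 (V != Z) on D(V)={2,3,5,6,7} D(Z)={2,3,4,5,6,7}: no change
Constraint 3 (Z < X) on D(Z)={2,3,4,5,6,7} D(X)={2,4,6}: Z {2,3,4,5,6,7}->{2,3,4,5}; X {2,4,6}->{4,6}
So after all 3 constraints: D(Z) = {2,3,4,5}

Answer: {2,3,4,5}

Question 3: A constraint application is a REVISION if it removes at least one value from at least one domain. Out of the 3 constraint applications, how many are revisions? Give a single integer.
Constraint 1 (Z != X) on D(Z)={2,3,4,5,6,7} D(X)={2,4,6}: no change => not a revision
Constraint 2 (V != Z) on D(V)={2,3,5,6,7} D(Z)={2,3,4,5,6,7}: no change => not a revision
Constraint 3 (Z < X) on D(Z)={2,3,4,5,6,7} D(X)={2,4,6}: Z {2,3,4,5,6,7}->{2,3,4,5}; X {2,4,6}->{4,6} => REVISION
Total revisions = 1

Answer: 1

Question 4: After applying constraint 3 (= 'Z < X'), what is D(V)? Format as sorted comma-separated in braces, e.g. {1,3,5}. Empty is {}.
Constraint 1 (Z != X) on D(Z)={2,3,4,5,6,7} D(X)={2,4,6}: no change
Constraint 2 (V != Z) on D(V)={2,3,5,6,7} D(Z)={2,3,4,5,6,7}: no change
Constraint 3 (Z < X) on D(Z)={2,3,4,5,6,7} D(X)={2,4,6}: Z {2,3,4,5,6,7}->{2,3,4,5}; X {2,4,6}->{4,6}
So after constraint 3: D(V) = {2,3,5,6,7}

Answer: {2,3,5,6,7}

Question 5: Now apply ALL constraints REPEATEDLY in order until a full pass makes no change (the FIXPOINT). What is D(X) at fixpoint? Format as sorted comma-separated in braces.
Answer: {4,6}

Derivation:
pass 0 (initial): D(X)={2,4,6}
pass 1: X {2,4,6}->{4,6}; Z {2,3,4,5,6,7}->{2,3,4,5}
pass 2: no change
Fixpoint after 2 passes: D(X) = {4,6}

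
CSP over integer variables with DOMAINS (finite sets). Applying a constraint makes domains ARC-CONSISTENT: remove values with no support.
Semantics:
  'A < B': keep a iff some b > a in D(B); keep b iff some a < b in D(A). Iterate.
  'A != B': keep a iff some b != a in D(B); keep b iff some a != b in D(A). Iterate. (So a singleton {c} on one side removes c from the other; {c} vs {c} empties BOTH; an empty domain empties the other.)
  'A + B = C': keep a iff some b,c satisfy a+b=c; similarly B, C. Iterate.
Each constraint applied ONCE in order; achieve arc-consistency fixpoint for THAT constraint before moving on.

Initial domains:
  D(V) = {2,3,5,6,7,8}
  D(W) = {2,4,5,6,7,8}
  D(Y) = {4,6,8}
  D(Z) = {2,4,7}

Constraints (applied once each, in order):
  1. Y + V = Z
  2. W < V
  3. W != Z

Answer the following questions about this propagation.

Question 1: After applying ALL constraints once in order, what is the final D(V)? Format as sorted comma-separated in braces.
Constraint 1 (Y + V = Z) on D(Y)={4,6,8} D(V)={2,3,5,6,7,8} D(Z)={2,4,7}: Y {4,6,8}->{4}; V {2,3,5,6,7,8}->{3}; Z {2,4,7}->{7}
Constraint 2 (W < V) on D(W)={2,4,5,6,7,8} D(V)={3}: W {2,4,5,6,7,8}->{2}
Constraint 3 (W != Z) on D(W)={2} D(Z)={7}: no change
So after all 3 constraints: D(V) = {3}

Answer: {3}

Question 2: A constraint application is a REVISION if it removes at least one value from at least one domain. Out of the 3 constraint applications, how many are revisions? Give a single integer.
Answer: 2

Derivation:
Constraint 1 (Y + V = Z) on D(Y)={4,6,8} D(V)={2,3,5,6,7,8} D(Z)={2,4,7}: Y {4,6,8}->{4}; V {2,3,5,6,7,8}->{3}; Z {2,4,7}->{7} => REVISION
Constraint 2 (W < V) on D(W)={2,4,5,6,7,8} D(V)={3}: W {2,4,5,6,7,8}->{2} => REVISION
Constraint 3 (W != Z) on D(W)={2} D(Z)={7}: no change => not a revision
Total revisions = 2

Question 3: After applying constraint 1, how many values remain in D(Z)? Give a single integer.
Constraint 1 (Y + V = Z) on D(Y)={4,6,8} D(V)={2,3,5,6,7,8} D(Z)={2,4,7}: Y {4,6,8}->{4}; V {2,3,5,6,7,8}->{3}; Z {2,4,7}->{7}
So after constraint 1: D(Z)={7}, size = 1

Answer: 1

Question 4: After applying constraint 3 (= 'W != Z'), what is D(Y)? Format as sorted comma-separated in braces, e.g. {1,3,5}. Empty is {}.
Answer: {4}

Derivation:
Constraint 1 (Y + V = Z) on D(Y)={4,6,8} D(V)={2,3,5,6,7,8} D(Z)={2,4,7}: Y {4,6,8}->{4}; V {2,3,5,6,7,8}->{3}; Z {2,4,7}->{7}
Constraint 2 (W < V) on D(W)={2,4,5,6,7,8} D(V)={3}: W {2,4,5,6,7,8}->{2}
Constraint 3 (W != Z) on D(W)={2} D(Z)={7}: no change
So after constraint 3: D(Y) = {4}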